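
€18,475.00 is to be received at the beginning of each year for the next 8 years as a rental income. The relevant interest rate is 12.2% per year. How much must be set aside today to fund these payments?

€102,258.36

This is an annuity due: 8 payments of €18,475.00 at the beginning of each year.
Periodic rate r = 0.122 per year.
PV = PMT × [(1 − (1+r)^−n)/r] × (1+r) = 18,475 × [1 − (1+r)^−8] / r × (1+r) = €102,258.36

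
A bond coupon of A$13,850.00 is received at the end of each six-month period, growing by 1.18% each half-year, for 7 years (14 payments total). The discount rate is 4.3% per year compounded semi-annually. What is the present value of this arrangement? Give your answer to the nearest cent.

Periodic rate r = 0.043/2 per half-year; n is counted in half-years.
Growing ordinary annuity: PV = PMT₁ × [1 − ((1+g)/(1+r))^n] / (r − g) = 13,850 × [1 − ((1+0.0118)/(1+r))^14] / (r − 0.0118) = A$178,536.33.

A$178,536.33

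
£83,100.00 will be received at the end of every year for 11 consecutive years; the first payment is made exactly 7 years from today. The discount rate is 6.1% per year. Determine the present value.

Ordinary annuity of 11 payments, first payment at period 7.
Periodic rate r = 0.061 per year.
The ordinary-annuity PV formula values the stream one period before the first payment (period 6); discount that back 6 periods:
PV₀ = 83,100 × [1 − (1+r)^−11] / r × (1+r)^−6 = £457,083.37

£457,083.37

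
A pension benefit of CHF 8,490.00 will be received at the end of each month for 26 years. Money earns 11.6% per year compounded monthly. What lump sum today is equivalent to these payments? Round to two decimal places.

CHF 834,615.32

This is an ordinary annuity: 312 payments of CHF 8,490.00 at the end of each month.
Periodic rate r = 0.116/12 per month; n is counted in months.
PV = PMT × [(1 − (1+r)^−n)/r] = 8,490 × [1 − (1+r)^−312] / r = CHF 834,615.32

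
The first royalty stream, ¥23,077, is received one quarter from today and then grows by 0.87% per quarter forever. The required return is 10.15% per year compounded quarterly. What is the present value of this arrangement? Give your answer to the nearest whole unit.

¥1,383,928

Periodic rate r = 0.1015/4 per quarter.
Growing perpetuity (Gordon): PV = PMT₁ / (r − g) = 23,077 / (r − 0.0087) = ¥1,383,928.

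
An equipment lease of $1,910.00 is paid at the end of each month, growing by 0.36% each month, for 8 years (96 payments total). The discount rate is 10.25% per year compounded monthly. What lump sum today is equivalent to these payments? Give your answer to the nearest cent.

Periodic rate r = 0.1025/12 per month; n is counted in months.
Growing ordinary annuity: PV = PMT₁ × [1 − ((1+g)/(1+r))^n] / (r − g) = 1,910 × [1 − ((1+0.0036)/(1+r))^96] / (r − 0.0036) = $145,311.43.

$145,311.43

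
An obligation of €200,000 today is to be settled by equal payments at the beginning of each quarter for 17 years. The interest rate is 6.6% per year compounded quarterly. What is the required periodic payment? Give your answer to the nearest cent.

Level annuity due; solve PV = PMT × [(1 − (1+r)^−n)/r] × (1+r) for PMT.
Periodic rate r = 0.066/4 per quarter; n is counted in quarters.
With n = 68: PMT = 200,000 / ([(1 − (1+r)^−n)/r] × (1+r)) = €4,835.49

€4,835.49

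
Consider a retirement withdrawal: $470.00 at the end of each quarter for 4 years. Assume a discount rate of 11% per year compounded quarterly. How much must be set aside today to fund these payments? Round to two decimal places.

This is an ordinary annuity: 16 payments of $470.00 at the end of each quarter.
Periodic rate r = 0.11/4 per quarter; n is counted in quarters.
PV = PMT × [(1 − (1+r)^−n)/r] = 470 × [1 − (1+r)^−16] / r = $6,018.15

$6,018.15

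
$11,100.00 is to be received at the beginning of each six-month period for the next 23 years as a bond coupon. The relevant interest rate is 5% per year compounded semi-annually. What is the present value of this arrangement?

This is an annuity due: 46 payments of $11,100.00 at the beginning of each six-month period.
Periodic rate r = 0.05/2 per half-year; n is counted in half-years.
PV = PMT × [(1 − (1+r)^−n)/r] × (1+r) = 11,100 × [1 − (1+r)^−46] / r × (1+r) = $308,946.56

$308,946.56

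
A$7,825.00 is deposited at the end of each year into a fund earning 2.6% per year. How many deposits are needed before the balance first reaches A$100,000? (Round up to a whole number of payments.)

12 payments

Periodic rate r = 0.026 per year.
Ordinary annuity FV: 100,000 = 7,825 × [((1+r)^n − 1)/r].
(1+r)^n = 1 + 100,000 × r / 7,825, so n = ln(1 + 100,000·r/7,825) / ln(1+r) = 11.18.
Round up to a whole number of payments: n = 12.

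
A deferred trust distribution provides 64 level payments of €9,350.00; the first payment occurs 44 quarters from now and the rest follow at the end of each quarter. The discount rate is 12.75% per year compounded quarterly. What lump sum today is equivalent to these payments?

Ordinary annuity of 64 payments, first payment at period 44.
Periodic rate r = 0.1275/4 per quarter; n is counted in quarters.
The ordinary-annuity PV formula values the stream one period before the first payment (period 43); discount that back 43 periods:
PV₀ = 9,350 × [1 − (1+r)^−64] / r × (1+r)^−43 = €65,886.51

€65,886.51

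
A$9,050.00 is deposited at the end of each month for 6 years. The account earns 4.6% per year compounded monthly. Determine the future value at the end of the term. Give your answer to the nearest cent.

This is an ordinary annuity: 72 deposits of A$9,050.00 at the end of each month.
Periodic rate r = 0.046/12 per month; n is counted in months.
FV = PMT × [((1+r)^n − 1)/r] = 9,050 × [(1+r)^72 − 1] / r = A$748,756.12

A$748,756.12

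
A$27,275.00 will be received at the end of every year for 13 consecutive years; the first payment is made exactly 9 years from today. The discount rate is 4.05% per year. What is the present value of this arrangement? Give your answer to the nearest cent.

A$197,632.30

Ordinary annuity of 13 payments, first payment at period 9.
Periodic rate r = 0.0405 per year.
The ordinary-annuity PV formula values the stream one period before the first payment (period 8); discount that back 8 periods:
PV₀ = 27,275 × [1 − (1+r)^−13] / r × (1+r)^−8 = A$197,632.30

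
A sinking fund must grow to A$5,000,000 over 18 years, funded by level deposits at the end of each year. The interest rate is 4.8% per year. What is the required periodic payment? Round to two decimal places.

A$181,073.45

Level ordinary annuity; solve FV = PMT × [((1+r)^n − 1)/r] for PMT.
Periodic rate r = 0.048 per year.
With n = 18: PMT = 5,000,000 / ([((1+r)^n − 1)/r]) = A$181,073.45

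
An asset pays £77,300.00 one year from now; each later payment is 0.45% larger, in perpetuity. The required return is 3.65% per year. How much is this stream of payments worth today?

£2,415,625.00

Periodic rate r = 0.0365 per year.
Growing perpetuity (Gordon): PV = PMT₁ / (r − g) = 77,300 / (r − 0.0045) = £2,415,625.00.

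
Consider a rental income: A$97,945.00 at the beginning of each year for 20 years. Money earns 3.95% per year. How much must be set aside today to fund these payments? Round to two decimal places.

A$1,389,829.59

This is an annuity due: 20 payments of A$97,945.00 at the beginning of each year.
Periodic rate r = 0.0395 per year.
PV = PMT × [(1 − (1+r)^−n)/r] × (1+r) = 97,945 × [1 − (1+r)^−20] / r × (1+r) = A$1,389,829.59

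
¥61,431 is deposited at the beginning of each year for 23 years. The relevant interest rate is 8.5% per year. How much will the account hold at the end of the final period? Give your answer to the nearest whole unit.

¥4,335,998

This is an annuity due: 23 deposits of ¥61,431 at the beginning of each year.
Periodic rate r = 0.085 per year.
FV = PMT × [((1+r)^n − 1)/r] × (1+r) = 61,431 × [(1+r)^23 − 1] / r × (1+r) = ¥4,335,998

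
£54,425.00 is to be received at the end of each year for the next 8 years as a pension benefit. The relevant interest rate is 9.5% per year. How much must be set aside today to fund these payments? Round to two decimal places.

£295,714.74

This is an ordinary annuity: 8 payments of £54,425.00 at the end of each year.
Periodic rate r = 0.095 per year.
PV = PMT × [(1 − (1+r)^−n)/r] = 54,425 × [1 − (1+r)^−8] / r = £295,714.74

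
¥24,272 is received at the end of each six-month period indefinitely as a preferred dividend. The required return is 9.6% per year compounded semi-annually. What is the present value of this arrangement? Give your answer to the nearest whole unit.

Periodic rate r = 0.096/2 per half-year.
Level perpetuity: PV = PMT / r = 24,272 / (0.096/2) = ¥505,667.

¥505,667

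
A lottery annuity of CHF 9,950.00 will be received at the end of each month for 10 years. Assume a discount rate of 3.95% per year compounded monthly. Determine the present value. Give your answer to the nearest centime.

CHF 985,073.62

This is an ordinary annuity: 120 payments of CHF 9,950.00 at the end of each month.
Periodic rate r = 0.0395/12 per month; n is counted in months.
PV = PMT × [(1 − (1+r)^−n)/r] = 9,950 × [1 − (1+r)^−120] / r = CHF 985,073.62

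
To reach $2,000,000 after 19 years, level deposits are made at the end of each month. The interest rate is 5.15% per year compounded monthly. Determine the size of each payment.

Level ordinary annuity; solve FV = PMT × [((1+r)^n − 1)/r] for PMT.
Periodic rate r = 0.0515/12 per month; n is counted in months.
With n = 228: PMT = 2,000,000 / ([((1+r)^n − 1)/r]) = $5,186.62

$5,186.62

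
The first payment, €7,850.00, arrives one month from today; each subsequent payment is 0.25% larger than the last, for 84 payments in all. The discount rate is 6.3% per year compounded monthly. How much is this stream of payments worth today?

€586,759.18

Periodic rate r = 0.063/12 per month; n is counted in months.
Growing ordinary annuity: PV = PMT₁ × [1 − ((1+g)/(1+r))^n] / (r − g) = 7,850 × [1 − ((1+0.0025)/(1+r))^84] / (r − 0.0025) = €586,759.18.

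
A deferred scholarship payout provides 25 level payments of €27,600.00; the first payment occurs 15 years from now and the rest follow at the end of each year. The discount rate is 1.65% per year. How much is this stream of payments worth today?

€446,652.45

Ordinary annuity of 25 payments, first payment at period 15.
Periodic rate r = 0.0165 per year.
The ordinary-annuity PV formula values the stream one period before the first payment (period 14); discount that back 14 periods:
PV₀ = 27,600 × [1 − (1+r)^−25] / r × (1+r)^−14 = €446,652.45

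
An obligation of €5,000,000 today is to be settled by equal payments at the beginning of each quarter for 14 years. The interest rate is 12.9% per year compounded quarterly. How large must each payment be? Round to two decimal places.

Level annuity due; solve PV = PMT × [(1 − (1+r)^−n)/r] × (1+r) for PMT.
Periodic rate r = 0.129/4 per quarter; n is counted in quarters.
With n = 56: PMT = 5,000,000 / ([(1 − (1+r)^−n)/r] × (1+r)) = €187,994.97

€187,994.97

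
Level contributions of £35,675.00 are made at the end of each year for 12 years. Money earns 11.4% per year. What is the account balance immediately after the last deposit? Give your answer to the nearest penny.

£830,154.02

This is an ordinary annuity: 12 deposits of £35,675.00 at the end of each year.
Periodic rate r = 0.114 per year.
FV = PMT × [((1+r)^n − 1)/r] = 35,675 × [(1+r)^12 − 1] / r = £830,154.02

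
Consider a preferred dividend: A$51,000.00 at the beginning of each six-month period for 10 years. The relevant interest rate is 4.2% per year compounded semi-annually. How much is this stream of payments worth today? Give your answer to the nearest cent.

This is an annuity due: 20 payments of A$51,000.00 at the beginning of each six-month period.
Periodic rate r = 0.042/2 per half-year; n is counted in half-years.
PV = PMT × [(1 − (1+r)^−n)/r] × (1+r) = 51,000 × [1 − (1+r)^−20] / r × (1+r) = A$843,275.76

A$843,275.76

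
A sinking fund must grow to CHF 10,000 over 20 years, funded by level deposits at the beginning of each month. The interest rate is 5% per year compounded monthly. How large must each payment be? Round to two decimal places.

Level annuity due; solve FV = PMT × [((1+r)^n − 1)/r] × (1+r) for PMT.
Periodic rate r = 0.05/12 per month; n is counted in months.
With n = 240: PMT = 10,000 / ([((1+r)^n − 1)/r] × (1+r)) = CHF 24.23

CHF 24.23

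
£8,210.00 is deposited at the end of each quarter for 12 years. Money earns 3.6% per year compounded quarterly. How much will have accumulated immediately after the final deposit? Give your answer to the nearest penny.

This is an ordinary annuity: 48 deposits of £8,210.00 at the end of each quarter.
Periodic rate r = 0.036/4 per quarter; n is counted in quarters.
FV = PMT × [((1+r)^n − 1)/r] = 8,210 × [(1+r)^48 − 1] / r = £490,193.03

£490,193.03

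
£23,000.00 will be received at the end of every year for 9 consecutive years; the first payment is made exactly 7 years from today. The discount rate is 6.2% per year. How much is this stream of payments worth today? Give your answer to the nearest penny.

Ordinary annuity of 9 payments, first payment at period 7.
Periodic rate r = 0.062 per year.
The ordinary-annuity PV formula values the stream one period before the first payment (period 6); discount that back 6 periods:
PV₀ = 23,000 × [1 − (1+r)^−9] / r × (1+r)^−6 = £108,100.10

£108,100.10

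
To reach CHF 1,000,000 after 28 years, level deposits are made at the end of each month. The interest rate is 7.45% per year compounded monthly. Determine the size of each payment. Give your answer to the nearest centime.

Level ordinary annuity; solve FV = PMT × [((1+r)^n − 1)/r] for PMT.
Periodic rate r = 0.0745/12 per month; n is counted in months.
With n = 336: PMT = 1,000,000 / ([((1+r)^n − 1)/r]) = CHF 886.79

CHF 886.79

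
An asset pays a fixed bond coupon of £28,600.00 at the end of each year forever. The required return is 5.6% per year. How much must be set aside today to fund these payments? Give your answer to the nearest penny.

£510,714.29

Periodic rate r = 0.056 per year.
Level perpetuity: PV = PMT / r = 28,600 / (0.056) = £510,714.29.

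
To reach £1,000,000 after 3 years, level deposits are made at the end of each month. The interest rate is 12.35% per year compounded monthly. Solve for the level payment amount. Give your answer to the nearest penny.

Level ordinary annuity; solve FV = PMT × [((1+r)^n − 1)/r] for PMT.
Periodic rate r = 0.1235/12 per month; n is counted in months.
With n = 36: PMT = 1,000,000 / ([((1+r)^n − 1)/r]) = £23,090.06

£23,090.06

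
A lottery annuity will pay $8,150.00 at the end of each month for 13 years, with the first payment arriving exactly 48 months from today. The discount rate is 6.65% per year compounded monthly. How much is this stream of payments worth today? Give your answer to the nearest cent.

$655,299.38

Ordinary annuity of 156 payments, first payment at period 48.
Periodic rate r = 0.0665/12 per month; n is counted in months.
The ordinary-annuity PV formula values the stream one period before the first payment (period 47); discount that back 47 periods:
PV₀ = 8,150 × [1 − (1+r)^−156] / r × (1+r)^−47 = $655,299.38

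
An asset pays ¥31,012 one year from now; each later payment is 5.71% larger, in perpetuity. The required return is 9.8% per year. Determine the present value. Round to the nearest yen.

¥758,240

Periodic rate r = 0.098 per year.
Growing perpetuity (Gordon): PV = PMT₁ / (r − g) = 31,012 / (r − 0.0571) = ¥758,240.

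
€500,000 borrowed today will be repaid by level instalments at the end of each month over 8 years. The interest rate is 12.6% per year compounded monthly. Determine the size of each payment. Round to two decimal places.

€8,292.15

Level ordinary annuity; solve PV = PMT × [(1 − (1+r)^−n)/r] for PMT.
Periodic rate r = 0.126/12 per month; n is counted in months.
With n = 96: PMT = 500,000 / ([(1 − (1+r)^−n)/r]) = €8,292.15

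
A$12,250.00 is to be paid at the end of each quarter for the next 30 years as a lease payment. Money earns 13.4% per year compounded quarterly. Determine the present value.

This is an ordinary annuity: 120 payments of A$12,250.00 at the end of each quarter.
Periodic rate r = 0.134/4 per quarter; n is counted in quarters.
PV = PMT × [(1 − (1+r)^−n)/r] = 12,250 × [1 − (1+r)^−120] / r = A$358,659.78

A$358,659.78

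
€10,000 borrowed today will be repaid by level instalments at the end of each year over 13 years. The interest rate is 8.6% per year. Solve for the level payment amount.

Level ordinary annuity; solve PV = PMT × [(1 − (1+r)^−n)/r] for PMT.
Periodic rate r = 0.086 per year.
With n = 13: PMT = 10,000 / ([(1 − (1+r)^−n)/r]) = €1,307.28

€1,307.28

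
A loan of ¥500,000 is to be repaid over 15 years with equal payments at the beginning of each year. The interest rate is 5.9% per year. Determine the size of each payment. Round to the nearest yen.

Level annuity due; solve PV = PMT × [(1 − (1+r)^−n)/r] × (1+r) for PMT.
Periodic rate r = 0.059 per year.
With n = 15: PMT = 500,000 / ([(1 − (1+r)^−n)/r] × (1+r)) = ¥48,296

¥48,296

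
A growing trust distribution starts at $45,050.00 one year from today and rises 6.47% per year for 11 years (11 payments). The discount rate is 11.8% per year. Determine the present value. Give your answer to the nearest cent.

$351,351.56

Periodic rate r = 0.118 per year.
Growing ordinary annuity: PV = PMT₁ × [1 − ((1+g)/(1+r))^n] / (r − g) = 45,050 × [1 − ((1+0.0647)/(1+r))^11] / (r − 0.0647) = $351,351.56.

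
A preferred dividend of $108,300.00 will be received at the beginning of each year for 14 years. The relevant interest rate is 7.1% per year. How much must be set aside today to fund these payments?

$1,008,325.39

This is an annuity due: 14 payments of $108,300.00 at the beginning of each year.
Periodic rate r = 0.071 per year.
PV = PMT × [(1 − (1+r)^−n)/r] × (1+r) = 108,300 × [1 − (1+r)^−14] / r × (1+r) = $1,008,325.39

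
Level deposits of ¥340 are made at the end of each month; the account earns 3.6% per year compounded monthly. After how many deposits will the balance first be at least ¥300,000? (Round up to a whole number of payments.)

432 payments

Periodic rate r = 0.036/12 per month; n is counted in months.
Ordinary annuity FV: 300,000 = 340 × [((1+r)^n − 1)/r].
(1+r)^n = 1 + 300,000 × r / 340, so n = ln(1 + 300,000·r/340) / ln(1+r) = 431.95.
Round up to a whole number of payments: n = 432.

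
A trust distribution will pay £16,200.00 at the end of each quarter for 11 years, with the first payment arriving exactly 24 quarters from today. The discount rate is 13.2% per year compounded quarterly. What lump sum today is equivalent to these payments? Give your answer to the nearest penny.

£176,890.53

Ordinary annuity of 44 payments, first payment at period 24.
Periodic rate r = 0.132/4 per quarter; n is counted in quarters.
The ordinary-annuity PV formula values the stream one period before the first payment (period 23); discount that back 23 periods:
PV₀ = 16,200 × [1 − (1+r)^−44] / r × (1+r)^−23 = £176,890.53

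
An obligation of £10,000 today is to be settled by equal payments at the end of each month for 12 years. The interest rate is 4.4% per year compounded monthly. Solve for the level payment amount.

Level ordinary annuity; solve PV = PMT × [(1 − (1+r)^−n)/r] for PMT.
Periodic rate r = 0.044/12 per month; n is counted in months.
With n = 144: PMT = 10,000 / ([(1 − (1+r)^−n)/r]) = £89.51

£89.51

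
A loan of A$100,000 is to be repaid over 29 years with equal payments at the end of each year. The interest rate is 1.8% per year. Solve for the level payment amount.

A$4,456.48

Level ordinary annuity; solve PV = PMT × [(1 − (1+r)^−n)/r] for PMT.
Periodic rate r = 0.018 per year.
With n = 29: PMT = 100,000 / ([(1 − (1+r)^−n)/r]) = A$4,456.48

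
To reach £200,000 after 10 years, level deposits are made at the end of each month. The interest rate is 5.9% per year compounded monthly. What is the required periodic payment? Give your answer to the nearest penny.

Level ordinary annuity; solve FV = PMT × [((1+r)^n − 1)/r] for PMT.
Periodic rate r = 0.059/12 per month; n is counted in months.
With n = 120: PMT = 200,000 / ([((1+r)^n − 1)/r]) = £1,227.05

£1,227.05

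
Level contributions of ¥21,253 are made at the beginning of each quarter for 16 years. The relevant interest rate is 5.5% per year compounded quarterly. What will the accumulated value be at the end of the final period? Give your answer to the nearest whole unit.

This is an annuity due: 64 deposits of ¥21,253 at the beginning of each quarter.
Periodic rate r = 0.055/4 per quarter; n is counted in quarters.
FV = PMT × [((1+r)^n − 1)/r] × (1+r) = 21,253 × [(1+r)^64 − 1] / r × (1+r) = ¥2,188,195

¥2,188,195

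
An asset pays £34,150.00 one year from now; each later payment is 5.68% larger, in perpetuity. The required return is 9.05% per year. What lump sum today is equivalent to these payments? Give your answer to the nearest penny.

£1,013,353.12

Periodic rate r = 0.0905 per year.
Growing perpetuity (Gordon): PV = PMT₁ / (r − g) = 34,150 / (r − 0.0568) = £1,013,353.12.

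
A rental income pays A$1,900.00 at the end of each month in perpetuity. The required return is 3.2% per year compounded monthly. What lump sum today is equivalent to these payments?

Periodic rate r = 0.032/12 per month.
Level perpetuity: PV = PMT / r = 1,900 / (0.032/12) = A$712,500.00.

A$712,500.00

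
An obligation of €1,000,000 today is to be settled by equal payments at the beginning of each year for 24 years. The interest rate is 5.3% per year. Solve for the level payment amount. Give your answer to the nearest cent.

Level annuity due; solve PV = PMT × [(1 − (1+r)^−n)/r] × (1+r) for PMT.
Periodic rate r = 0.053 per year.
With n = 24: PMT = 1,000,000 / ([(1 − (1+r)^−n)/r] × (1+r)) = €70,845.48

€70,845.48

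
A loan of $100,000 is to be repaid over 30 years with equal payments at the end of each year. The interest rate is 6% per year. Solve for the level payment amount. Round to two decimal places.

Level ordinary annuity; solve PV = PMT × [(1 − (1+r)^−n)/r] for PMT.
Periodic rate r = 0.06 per year.
With n = 30: PMT = 100,000 / ([(1 − (1+r)^−n)/r]) = $7,264.89

$7,264.89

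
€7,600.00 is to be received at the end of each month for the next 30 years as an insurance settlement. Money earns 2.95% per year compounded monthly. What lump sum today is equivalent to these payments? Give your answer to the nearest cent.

€1,814,222.62

This is an ordinary annuity: 360 payments of €7,600.00 at the end of each month.
Periodic rate r = 0.0295/12 per month; n is counted in months.
PV = PMT × [(1 − (1+r)^−n)/r] = 7,600 × [1 − (1+r)^−360] / r = €1,814,222.62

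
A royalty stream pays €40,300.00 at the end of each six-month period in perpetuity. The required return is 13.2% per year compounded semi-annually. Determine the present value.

€610,606.06

Periodic rate r = 0.132/2 per half-year.
Level perpetuity: PV = PMT / r = 40,300 / (0.132/2) = €610,606.06.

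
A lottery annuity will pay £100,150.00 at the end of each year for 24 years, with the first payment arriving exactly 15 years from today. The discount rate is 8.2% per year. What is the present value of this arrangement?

£344,064.44

Ordinary annuity of 24 payments, first payment at period 15.
Periodic rate r = 0.082 per year.
The ordinary-annuity PV formula values the stream one period before the first payment (period 14); discount that back 14 periods:
PV₀ = 100,150 × [1 − (1+r)^−24] / r × (1+r)^−14 = £344,064.44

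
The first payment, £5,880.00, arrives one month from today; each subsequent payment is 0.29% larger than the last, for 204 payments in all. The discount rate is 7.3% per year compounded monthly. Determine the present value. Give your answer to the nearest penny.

Periodic rate r = 0.073/12 per month; n is counted in months.
Growing ordinary annuity: PV = PMT₁ × [1 − ((1+g)/(1+r))^n] / (r − g) = 5,880 × [1 − ((1+0.0029)/(1+r))^204] / (r − 0.0029) = £879,454.91.

£879,454.91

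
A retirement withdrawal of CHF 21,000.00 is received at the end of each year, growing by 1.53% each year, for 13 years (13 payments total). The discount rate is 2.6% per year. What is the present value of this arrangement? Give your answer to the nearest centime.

Periodic rate r = 0.026 per year.
Growing ordinary annuity: PV = PMT₁ × [1 − ((1+g)/(1+r))^n] / (r − g) = 21,000 × [1 − ((1+0.0153)/(1+r))^13] / (r − 0.0153) = CHF 250,052.68.

CHF 250,052.68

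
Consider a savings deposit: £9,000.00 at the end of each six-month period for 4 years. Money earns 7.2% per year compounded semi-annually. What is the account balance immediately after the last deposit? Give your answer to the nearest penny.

This is an ordinary annuity: 8 deposits of £9,000.00 at the end of each six-month period.
Periodic rate r = 0.072/2 per half-year; n is counted in half-years.
FV = PMT × [((1+r)^n − 1)/r] = 9,000 × [(1+r)^8 − 1] / r = £81,755.44

£81,755.44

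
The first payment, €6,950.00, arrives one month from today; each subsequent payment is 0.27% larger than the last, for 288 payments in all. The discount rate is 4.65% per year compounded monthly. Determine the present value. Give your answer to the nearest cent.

Periodic rate r = 0.0465/12 per month; n is counted in months.
Growing ordinary annuity: PV = PMT₁ × [1 − ((1+g)/(1+r))^n] / (r − g) = 6,950 × [1 − ((1+0.0027)/(1+r))^288] / (r − 0.0027) = €1,693,428.22.

€1,693,428.22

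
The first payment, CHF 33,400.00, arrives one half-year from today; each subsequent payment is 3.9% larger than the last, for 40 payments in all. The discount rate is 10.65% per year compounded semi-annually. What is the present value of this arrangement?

CHF 984,623.89

Periodic rate r = 0.1065/2 per half-year; n is counted in half-years.
Growing ordinary annuity: PV = PMT₁ × [1 − ((1+g)/(1+r))^n] / (r − g) = 33,400 × [1 − ((1+0.039)/(1+r))^40] / (r − 0.039) = CHF 984,623.89.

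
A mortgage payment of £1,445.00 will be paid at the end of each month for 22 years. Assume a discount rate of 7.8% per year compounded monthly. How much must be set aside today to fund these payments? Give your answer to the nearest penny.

This is an ordinary annuity: 264 payments of £1,445.00 at the end of each month.
Periodic rate r = 0.078/12 per month; n is counted in months.
PV = PMT × [(1 − (1+r)^−n)/r] = 1,445 × [1 − (1+r)^−264] / r = £182,117.81

£182,117.81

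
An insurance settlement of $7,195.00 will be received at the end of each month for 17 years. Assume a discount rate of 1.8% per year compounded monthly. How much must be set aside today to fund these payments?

$1,263,655.59

This is an ordinary annuity: 204 payments of $7,195.00 at the end of each month.
Periodic rate r = 0.018/12 per month; n is counted in months.
PV = PMT × [(1 − (1+r)^−n)/r] = 7,195 × [1 − (1+r)^−204] / r = $1,263,655.59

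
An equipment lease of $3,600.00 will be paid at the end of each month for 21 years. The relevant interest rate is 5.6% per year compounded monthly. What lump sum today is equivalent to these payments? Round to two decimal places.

$532,782.98

This is an ordinary annuity: 252 payments of $3,600.00 at the end of each month.
Periodic rate r = 0.056/12 per month; n is counted in months.
PV = PMT × [(1 − (1+r)^−n)/r] = 3,600 × [1 − (1+r)^−252] / r = $532,782.98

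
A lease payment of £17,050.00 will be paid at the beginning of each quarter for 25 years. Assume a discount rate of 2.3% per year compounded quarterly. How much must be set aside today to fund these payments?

This is an annuity due: 100 payments of £17,050.00 at the beginning of each quarter.
Periodic rate r = 0.023/4 per quarter; n is counted in quarters.
PV = PMT × [(1 − (1+r)^−n)/r] × (1+r) = 17,050 × [1 − (1+r)^−100] / r × (1+r) = £1,301,365.15

£1,301,365.15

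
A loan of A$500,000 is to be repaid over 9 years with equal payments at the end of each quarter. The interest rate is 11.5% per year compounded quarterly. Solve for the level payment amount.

A$22,476.75

Level ordinary annuity; solve PV = PMT × [(1 − (1+r)^−n)/r] for PMT.
Periodic rate r = 0.115/4 per quarter; n is counted in quarters.
With n = 36: PMT = 500,000 / ([(1 − (1+r)^−n)/r]) = A$22,476.75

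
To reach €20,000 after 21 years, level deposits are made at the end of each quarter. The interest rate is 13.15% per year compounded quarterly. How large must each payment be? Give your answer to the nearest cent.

Level ordinary annuity; solve FV = PMT × [((1+r)^n − 1)/r] for PMT.
Periodic rate r = 0.1315/4 per quarter; n is counted in quarters.
With n = 84: PMT = 20,000 / ([((1+r)^n − 1)/r]) = €46.51

€46.51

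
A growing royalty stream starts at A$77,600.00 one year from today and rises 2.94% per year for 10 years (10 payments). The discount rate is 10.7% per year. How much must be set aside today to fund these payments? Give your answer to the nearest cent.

A$516,534.56

Periodic rate r = 0.107 per year.
Growing ordinary annuity: PV = PMT₁ × [1 − ((1+g)/(1+r))^n] / (r − g) = 77,600 × [1 − ((1+0.0294)/(1+r))^10] / (r − 0.0294) = A$516,534.56.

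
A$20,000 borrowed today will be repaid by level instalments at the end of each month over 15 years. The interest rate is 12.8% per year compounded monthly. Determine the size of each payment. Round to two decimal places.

Level ordinary annuity; solve PV = PMT × [(1 − (1+r)^−n)/r] for PMT.
Periodic rate r = 0.128/12 per month; n is counted in months.
With n = 180: PMT = 20,000 / ([(1 − (1+r)^−n)/r]) = A$250.42

A$250.42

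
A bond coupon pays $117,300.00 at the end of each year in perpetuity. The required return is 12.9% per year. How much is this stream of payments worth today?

$909,302.33

Periodic rate r = 0.129 per year.
Level perpetuity: PV = PMT / r = 117,300 / (0.129) = $909,302.33.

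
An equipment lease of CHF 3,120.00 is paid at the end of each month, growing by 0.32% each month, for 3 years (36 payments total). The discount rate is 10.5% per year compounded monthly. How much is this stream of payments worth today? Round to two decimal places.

Periodic rate r = 0.105/12 per month; n is counted in months.
Growing ordinary annuity: PV = PMT₁ × [1 − ((1+g)/(1+r))^n] / (r − g) = 3,120 × [1 − ((1+0.0032)/(1+r))^36] / (r − 0.0032) = CHF 101,264.25.

CHF 101,264.25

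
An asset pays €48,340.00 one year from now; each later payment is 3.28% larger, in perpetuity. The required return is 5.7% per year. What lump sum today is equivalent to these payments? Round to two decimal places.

€1,997,520.66

Periodic rate r = 0.057 per year.
Growing perpetuity (Gordon): PV = PMT₁ / (r − g) = 48,340 / (r − 0.0328) = €1,997,520.66.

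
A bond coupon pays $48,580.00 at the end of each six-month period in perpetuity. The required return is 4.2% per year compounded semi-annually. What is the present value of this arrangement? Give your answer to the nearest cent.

Periodic rate r = 0.042/2 per half-year.
Level perpetuity: PV = PMT / r = 48,580 / (0.042/2) = $2,313,333.33.

$2,313,333.33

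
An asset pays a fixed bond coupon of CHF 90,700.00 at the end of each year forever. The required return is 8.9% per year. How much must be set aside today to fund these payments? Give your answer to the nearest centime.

CHF 1,019,101.12

Periodic rate r = 0.089 per year.
Level perpetuity: PV = PMT / r = 90,700 / (0.089) = CHF 1,019,101.12.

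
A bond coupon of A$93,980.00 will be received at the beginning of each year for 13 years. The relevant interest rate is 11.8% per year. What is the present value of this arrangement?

A$681,562.35

This is an annuity due: 13 payments of A$93,980.00 at the beginning of each year.
Periodic rate r = 0.118 per year.
PV = PMT × [(1 − (1+r)^−n)/r] × (1+r) = 93,980 × [1 − (1+r)^−13] / r × (1+r) = A$681,562.35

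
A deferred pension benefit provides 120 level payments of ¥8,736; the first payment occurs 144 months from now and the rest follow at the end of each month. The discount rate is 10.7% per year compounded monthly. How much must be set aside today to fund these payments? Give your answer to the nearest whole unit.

Ordinary annuity of 120 payments, first payment at period 144.
Periodic rate r = 0.107/12 per month; n is counted in months.
The ordinary-annuity PV formula values the stream one period before the first payment (period 143); discount that back 143 periods:
PV₀ = 8,736 × [1 − (1+r)^−120] / r × (1+r)^−143 = ¥180,419

¥180,419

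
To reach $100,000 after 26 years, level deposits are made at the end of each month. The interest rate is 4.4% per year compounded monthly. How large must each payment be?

$171.92

Level ordinary annuity; solve FV = PMT × [((1+r)^n − 1)/r] for PMT.
Periodic rate r = 0.044/12 per month; n is counted in months.
With n = 312: PMT = 100,000 / ([((1+r)^n − 1)/r]) = $171.92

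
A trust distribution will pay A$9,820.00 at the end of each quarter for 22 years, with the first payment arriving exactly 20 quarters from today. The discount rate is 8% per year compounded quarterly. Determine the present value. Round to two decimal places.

A$278,035.99

Ordinary annuity of 88 payments, first payment at period 20.
Periodic rate r = 0.08/4 per quarter; n is counted in quarters.
The ordinary-annuity PV formula values the stream one period before the first payment (period 19); discount that back 19 periods:
PV₀ = 9,820 × [1 − (1+r)^−88] / r × (1+r)^−19 = A$278,035.99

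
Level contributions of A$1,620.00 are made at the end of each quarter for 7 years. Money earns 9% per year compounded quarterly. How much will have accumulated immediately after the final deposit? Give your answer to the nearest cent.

This is an ordinary annuity: 28 deposits of A$1,620.00 at the end of each quarter.
Periodic rate r = 0.09/4 per quarter; n is counted in quarters.
FV = PMT × [((1+r)^n − 1)/r] = 1,620 × [(1+r)^28 − 1] / r = A$62,247.24

A$62,247.24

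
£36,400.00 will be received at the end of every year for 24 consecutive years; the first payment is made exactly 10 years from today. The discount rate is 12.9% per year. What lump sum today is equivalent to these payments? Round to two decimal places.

Ordinary annuity of 24 payments, first payment at period 10.
Periodic rate r = 0.129 per year.
The ordinary-annuity PV formula values the stream one period before the first payment (period 9); discount that back 9 periods:
PV₀ = 36,400 × [1 − (1+r)^−24] / r × (1+r)^−9 = £89,534.05

£89,534.05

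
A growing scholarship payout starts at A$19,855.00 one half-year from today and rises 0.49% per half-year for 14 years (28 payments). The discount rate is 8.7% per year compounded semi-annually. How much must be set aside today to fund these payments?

A$335,345.03

Periodic rate r = 0.087/2 per half-year; n is counted in half-years.
Growing ordinary annuity: PV = PMT₁ × [1 − ((1+g)/(1+r))^n] / (r − g) = 19,855 × [1 − ((1+0.0049)/(1+r))^28] / (r − 0.0049) = A$335,345.03.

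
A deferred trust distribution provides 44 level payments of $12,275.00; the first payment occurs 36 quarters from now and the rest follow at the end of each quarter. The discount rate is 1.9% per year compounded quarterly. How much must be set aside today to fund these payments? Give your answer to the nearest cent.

$412,025.72

Ordinary annuity of 44 payments, first payment at period 36.
Periodic rate r = 0.019/4 per quarter; n is counted in quarters.
The ordinary-annuity PV formula values the stream one period before the first payment (period 35); discount that back 35 periods:
PV₀ = 12,275 × [1 − (1+r)^−44] / r × (1+r)^−35 = $412,025.72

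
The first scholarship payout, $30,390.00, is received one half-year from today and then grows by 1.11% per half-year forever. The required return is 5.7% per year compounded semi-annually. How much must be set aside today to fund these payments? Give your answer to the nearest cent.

$1,746,551.72

Periodic rate r = 0.057/2 per half-year.
Growing perpetuity (Gordon): PV = PMT₁ / (r − g) = 30,390 / (r − 0.0111) = $1,746,551.72.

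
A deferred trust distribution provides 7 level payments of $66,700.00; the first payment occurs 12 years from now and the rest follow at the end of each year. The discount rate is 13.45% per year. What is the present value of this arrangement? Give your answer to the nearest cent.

$72,593.46

Ordinary annuity of 7 payments, first payment at period 12.
Periodic rate r = 0.1345 per year.
The ordinary-annuity PV formula values the stream one period before the first payment (period 11); discount that back 11 periods:
PV₀ = 66,700 × [1 − (1+r)^−7] / r × (1+r)^−11 = $72,593.46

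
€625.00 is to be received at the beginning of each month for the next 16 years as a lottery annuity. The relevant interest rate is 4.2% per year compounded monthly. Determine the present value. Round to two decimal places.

This is an annuity due: 192 payments of €625.00 at the beginning of each month.
Periodic rate r = 0.042/12 per month; n is counted in months.
PV = PMT × [(1 − (1+r)^−n)/r] × (1+r) = 625 × [1 − (1+r)^−192] / r × (1+r) = €87,575.86

€87,575.86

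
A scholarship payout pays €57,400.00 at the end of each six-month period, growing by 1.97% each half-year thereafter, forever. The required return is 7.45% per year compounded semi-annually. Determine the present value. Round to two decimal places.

€3,270,655.27

Periodic rate r = 0.0745/2 per half-year.
Growing perpetuity (Gordon): PV = PMT₁ / (r − g) = 57,400 / (r − 0.0197) = €3,270,655.27.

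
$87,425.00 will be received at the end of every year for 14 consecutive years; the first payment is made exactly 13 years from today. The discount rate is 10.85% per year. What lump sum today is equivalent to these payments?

Ordinary annuity of 14 payments, first payment at period 13.
Periodic rate r = 0.1085 per year.
The ordinary-annuity PV formula values the stream one period before the first payment (period 12); discount that back 12 periods:
PV₀ = 87,425 × [1 − (1+r)^−14] / r × (1+r)^−12 = $178,742.21

$178,742.21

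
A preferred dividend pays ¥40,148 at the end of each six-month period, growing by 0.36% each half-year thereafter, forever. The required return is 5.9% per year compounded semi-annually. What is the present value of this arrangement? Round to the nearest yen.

Periodic rate r = 0.059/2 per half-year.
Growing perpetuity (Gordon): PV = PMT₁ / (r − g) = 40,148 / (r − 0.0036) = ¥1,550,116.

¥1,550,116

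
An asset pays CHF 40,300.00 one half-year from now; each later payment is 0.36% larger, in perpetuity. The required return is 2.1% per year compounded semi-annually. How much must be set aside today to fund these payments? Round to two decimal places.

CHF 5,840,579.71

Periodic rate r = 0.021/2 per half-year.
Growing perpetuity (Gordon): PV = PMT₁ / (r − g) = 40,300 / (r − 0.0036) = CHF 5,840,579.71.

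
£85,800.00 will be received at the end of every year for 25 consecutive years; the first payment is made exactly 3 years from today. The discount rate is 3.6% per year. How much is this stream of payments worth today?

Ordinary annuity of 25 payments, first payment at period 3.
Periodic rate r = 0.036 per year.
The ordinary-annuity PV formula values the stream one period before the first payment (period 2); discount that back 2 periods:
PV₀ = 85,800 × [1 − (1+r)^−25] / r × (1+r)^−2 = £1,303,358.62

£1,303,358.62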